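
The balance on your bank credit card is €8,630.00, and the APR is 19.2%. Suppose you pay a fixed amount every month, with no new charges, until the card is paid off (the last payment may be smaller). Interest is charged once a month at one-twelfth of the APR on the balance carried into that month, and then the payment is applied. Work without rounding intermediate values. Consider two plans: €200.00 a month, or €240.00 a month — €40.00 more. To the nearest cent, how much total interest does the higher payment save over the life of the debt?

€1,823.71

Monthly rate r = 19.2%/12 = 1.6% = 0.016.
At €200.00/mo: n = ⌈−ln(1 − rB₀/P)/ln(1+r)⌉ = 74 payments (last €173.05); total interest = total paid − €8,630.00 = €6,143.05.
At €240.00/mo: 54 payments (last €229.34); total interest €4,319.34.
Interest saved = €6,143.05 − €4,319.34 = €1,823.71.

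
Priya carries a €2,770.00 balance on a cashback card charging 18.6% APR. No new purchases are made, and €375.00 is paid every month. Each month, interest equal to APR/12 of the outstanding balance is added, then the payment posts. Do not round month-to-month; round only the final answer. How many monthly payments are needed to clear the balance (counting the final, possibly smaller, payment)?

Monthly rate r = 18.6%/12 = 1.55% = 0.0155.
Recurrence: B ← B·(1+r) − €375.00.
Month 1: interest €42.94; balance after payment €2,437.93.
Month 2: interest €37.79; balance after payment €2,100.72.
Closed form: n = −ln(1 − rB₀/P)/ln(1+r) = −ln(0.88551)/ln(1.0155) ≈ 7.905, so the balance reaches zero during payment 8.

8 months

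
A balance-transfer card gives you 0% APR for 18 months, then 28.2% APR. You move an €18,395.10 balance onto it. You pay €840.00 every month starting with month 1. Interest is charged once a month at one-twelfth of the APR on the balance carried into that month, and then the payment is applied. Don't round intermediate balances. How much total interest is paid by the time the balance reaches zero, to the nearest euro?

Promo months 1–18 at r₀ = 0%/12 = 0; months 19+ at r₁ = 28.2%/12 = 0.0235.
After month 18 (no interest yet): B = €18,395.10 − 18·€840.00 = €3,275.10.
Then at r₁ with €840.00/mo: n₂ = −ln(1 − r₁·B/P)/ln(1+r₁) ≈ 4.14 → 5 more payments.
Total paid = 22·€840.00 + €116.35 = €18,596.35; interest = €18,596.35 − €18,395.10 = €201.25.

€201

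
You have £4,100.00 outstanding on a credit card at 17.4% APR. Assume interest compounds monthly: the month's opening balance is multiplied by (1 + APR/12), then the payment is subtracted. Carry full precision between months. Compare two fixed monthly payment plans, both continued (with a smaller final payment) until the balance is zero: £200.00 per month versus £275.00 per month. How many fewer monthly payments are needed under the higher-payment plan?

8 fewer payments

Monthly rate r = 17.4%/12 = 1.45% = 0.0145.
At £200.00/mo: n = ⌈−ln(1 − rB₀/P)/ln(1+r)⌉ = 25 payments (last £101.12); total interest = total paid − £4,100.00 = £801.12.
At £275.00/mo: 17 payments (last £253.14); total interest £553.14.
Payments saved = 25 − 17 = 8.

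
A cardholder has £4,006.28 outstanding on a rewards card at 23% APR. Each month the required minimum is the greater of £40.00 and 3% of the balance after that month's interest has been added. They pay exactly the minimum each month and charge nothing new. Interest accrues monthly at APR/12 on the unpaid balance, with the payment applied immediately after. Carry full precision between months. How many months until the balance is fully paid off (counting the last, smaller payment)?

150 months

Monthly rate r = 23%/12 = 1.91667% = 0.0191667.
While 3% of the post-interest balance exceeds £40.00, each month B ← (B·(1+r))·(1 − 0.03), i.e. B shrinks by the factor (1+r)·0.97 = 0.98859.
This holds for months 1–98. Entering month 99 the balance is £1,301.37; 3% of the post-interest balance is now below £40.00, so the flat £40.00 minimum applies from here.
From month 99 a fixed £40.00 at rate r clears £1,301.37 in 52 more payments. Total: 98 + 52 = 150 months.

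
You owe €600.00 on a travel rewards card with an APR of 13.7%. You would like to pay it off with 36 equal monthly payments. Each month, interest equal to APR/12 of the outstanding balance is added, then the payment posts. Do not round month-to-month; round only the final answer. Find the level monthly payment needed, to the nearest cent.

Monthly rate r = 13.7%/12 = 1.14167% = 0.0114167.
Level-payment amortization: P = B₀·r / (1 − (1+r)^(−n)) = 600.00·0.0114167 / (1 − 1.01142^(−36)).
Denominator 1 − (1+r)^(−36) = 0.335467558.
P = 6.85 / 0.335467558 ≈ 20.42.

€20.42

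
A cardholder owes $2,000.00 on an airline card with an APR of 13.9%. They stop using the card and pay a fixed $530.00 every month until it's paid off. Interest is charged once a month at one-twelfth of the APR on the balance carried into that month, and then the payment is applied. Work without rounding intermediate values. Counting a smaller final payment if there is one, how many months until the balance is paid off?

4 payments

Monthly rate r = 13.9%/12 = 1.15833% = 0.0115833.
Recurrence: B ← B·(1+r) − $530.00.
Month 1: interest $23.17; balance after payment $1,493.17.
Month 2: interest $17.30; balance after payment $980.46.
Month 3: interest $11.36; balance after payment $461.82.
Month 4: interest $5.35; balance after payment $0.00.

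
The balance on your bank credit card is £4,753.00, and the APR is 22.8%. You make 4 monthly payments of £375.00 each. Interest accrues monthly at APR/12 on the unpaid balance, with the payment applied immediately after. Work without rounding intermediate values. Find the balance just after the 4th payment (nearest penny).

Monthly rate r = 22.8%/12 = 1.9% = 0.019.
Each month: B ← B·(1+r) − £375.00.
Month 1: interest £90.31; balance after payment £4,468.31.
Month 2: interest £84.90; balance after payment £4,178.20.
Month 3: interest £79.39; balance after payment £3,882.59.
Month 4: interest £73.77; balance after payment £3,581.36.

£3,581.36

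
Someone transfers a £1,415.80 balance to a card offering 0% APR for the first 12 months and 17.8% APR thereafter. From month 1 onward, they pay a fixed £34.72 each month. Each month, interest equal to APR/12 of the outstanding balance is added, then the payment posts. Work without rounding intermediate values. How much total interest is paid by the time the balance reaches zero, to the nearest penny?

£313.43

Promo months 1–12 at r₀ = 0%/12 = 0; months 13+ at r₁ = 17.8%/12 = 0.0148333.
After month 12 (no interest yet): B = £1,415.80 − 12·£34.72 = £999.16.
Then at r₁ with £34.72/mo: n₂ = −ln(1 − r₁·B/P)/ln(1+r₁) ≈ 37.80 → 38 more payments.
Total paid = 49·£34.72 + £27.95 = £1,729.23; interest = £1,729.23 − £1,415.80 = £313.43.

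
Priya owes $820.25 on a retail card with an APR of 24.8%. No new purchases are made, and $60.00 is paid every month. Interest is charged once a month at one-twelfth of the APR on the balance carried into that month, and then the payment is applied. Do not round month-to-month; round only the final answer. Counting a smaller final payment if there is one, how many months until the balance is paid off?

Monthly rate r = 24.8%/12 = 2.06667% = 0.0206667.
Recurrence: B ← B·(1+r) − $60.00.
Month 1: interest $16.95; balance after payment $777.20.
Month 2: interest $16.06; balance after payment $733.26.
Closed form: n = −ln(1 − rB₀/P)/ln(1+r) = −ln(0.71747)/ln(1.02067) ≈ 16.231, so the balance reaches zero during payment 17.

17 payments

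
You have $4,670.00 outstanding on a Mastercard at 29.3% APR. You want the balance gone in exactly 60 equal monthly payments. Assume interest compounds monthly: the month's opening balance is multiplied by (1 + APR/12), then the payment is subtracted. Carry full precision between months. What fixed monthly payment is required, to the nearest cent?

$149.09

Monthly rate r = 29.3%/12 = 2.44167% = 0.0244167.
Level-payment amortization: P = B₀·r / (1 − (1+r)^(−n)) = 4670.00·0.0244167 / (1 − 1.02442^(−60)).
Denominator 1 − (1+r)^(−60) = 0.764819199.
P = 114.026 / 0.764819199 ≈ 149.09.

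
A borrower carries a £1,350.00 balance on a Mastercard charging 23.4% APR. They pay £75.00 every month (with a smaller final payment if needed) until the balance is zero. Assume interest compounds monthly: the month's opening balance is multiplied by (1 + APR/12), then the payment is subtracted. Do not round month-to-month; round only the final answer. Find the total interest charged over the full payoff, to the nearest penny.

£329.11

Monthly rate r = 23.4%/12 = 1.95% = 0.0195.
Payoff takes n = ⌈−ln(1 − rB₀/P)/ln(1+r)⌉ = ⌈22.386⌉ = 23 payments; the last is £29.11.
Total paid = 22·£75.00 + £29.11 = £1,679.11.
Total interest = total paid − principal = £1,679.11 − £1,350.00 = £329.11.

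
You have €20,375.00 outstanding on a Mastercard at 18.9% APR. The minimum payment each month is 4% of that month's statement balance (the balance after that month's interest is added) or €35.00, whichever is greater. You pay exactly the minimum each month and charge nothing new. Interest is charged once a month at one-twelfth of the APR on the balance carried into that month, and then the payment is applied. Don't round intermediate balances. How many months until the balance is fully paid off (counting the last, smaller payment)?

157 months

Monthly rate r = 18.9%/12 = 1.575% = 0.01575.
While 4% of the post-interest balance exceeds €35.00, each month B ← (B·(1+r))·(1 − 0.04), i.e. B shrinks by the factor (1+r)·0.96 = 0.97512.
This holds for months 1–126. Entering month 127 the balance is €851.95; 4% of the post-interest balance is now below €35.00, so the flat €35.00 minimum applies from here.
From month 127 a fixed €35.00 at rate r clears €851.95 in 31 more payments. Total: 126 + 31 = 157 months.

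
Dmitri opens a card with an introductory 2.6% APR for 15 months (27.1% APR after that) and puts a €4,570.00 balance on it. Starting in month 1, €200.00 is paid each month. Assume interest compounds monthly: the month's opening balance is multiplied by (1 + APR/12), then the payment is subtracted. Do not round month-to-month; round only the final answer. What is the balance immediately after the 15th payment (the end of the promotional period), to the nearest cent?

Promo months 1–15 at r₀ = 2.6%/12 = 0.00216667; months 16+ at r₁ = 27.1%/12 = 0.0225833.
After month 15: iterate B ← B·(1+r₀) − €200.00 for 15 months → €1,674.87.

€1,674.87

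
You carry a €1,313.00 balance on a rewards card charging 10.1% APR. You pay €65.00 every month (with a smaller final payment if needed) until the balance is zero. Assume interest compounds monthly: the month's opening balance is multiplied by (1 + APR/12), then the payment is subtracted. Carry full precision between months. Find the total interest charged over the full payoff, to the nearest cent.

€132.23

Monthly rate r = 10.1%/12 = 0.841667% = 0.00841667.
Payoff takes n = ⌈−ln(1 − rB₀/P)/ln(1+r)⌉ = ⌈22.234⌉ = 23 payments; the last is €15.23.
Total paid = 22·€65.00 + €15.23 = €1,445.23.
Total interest = total paid − principal = €1,445.23 − €1,313.00 = €132.23.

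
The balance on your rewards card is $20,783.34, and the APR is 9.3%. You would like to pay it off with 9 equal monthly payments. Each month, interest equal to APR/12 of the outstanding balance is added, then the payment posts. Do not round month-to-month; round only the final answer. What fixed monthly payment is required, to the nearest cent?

Monthly rate r = 9.3%/12 = 0.775% = 0.00775.
Level-payment amortization: P = B₀·r / (1 − (1+r)^(−n)) = 20783.34·0.00775 / (1 − 1.00775^(−9)).
Denominator 1 − (1+r)^(−9) = 0.067122242.
P = 161.071 / 0.067122242 ≈ 2399.66.

$2,399.66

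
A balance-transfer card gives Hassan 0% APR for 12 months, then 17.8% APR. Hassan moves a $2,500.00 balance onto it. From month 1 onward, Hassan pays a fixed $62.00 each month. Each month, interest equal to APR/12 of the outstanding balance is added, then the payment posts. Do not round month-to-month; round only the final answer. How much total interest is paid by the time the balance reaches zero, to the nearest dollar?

Promo months 1–12 at r₀ = 0%/12 = 0; months 13+ at r₁ = 17.8%/12 = 0.0148333.
After month 12 (no interest yet): B = $2,500.00 − 12·$62.00 = $1,756.00.
Then at r₁ with $62.00/mo: n₂ = −ln(1 − r₁·B/P)/ln(1+r₁) ≈ 37.01 → 38 more payments.
Total paid = 49·$62.00 + $0.55 = $3,038.55; interest = $3,038.55 − $2,500.00 = $538.55.

$539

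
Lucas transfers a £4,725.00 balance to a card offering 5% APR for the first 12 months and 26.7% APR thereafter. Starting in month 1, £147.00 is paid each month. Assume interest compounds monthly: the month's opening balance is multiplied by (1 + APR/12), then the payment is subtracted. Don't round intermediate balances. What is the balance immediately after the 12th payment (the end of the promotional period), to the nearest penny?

£3,161.75

Promo months 1–12 at r₀ = 5%/12 = 0.00416667; months 13+ at r₁ = 26.7%/12 = 0.02225.
After month 12: iterate B ← B·(1+r₀) − £147.00 for 12 months → £3,161.75.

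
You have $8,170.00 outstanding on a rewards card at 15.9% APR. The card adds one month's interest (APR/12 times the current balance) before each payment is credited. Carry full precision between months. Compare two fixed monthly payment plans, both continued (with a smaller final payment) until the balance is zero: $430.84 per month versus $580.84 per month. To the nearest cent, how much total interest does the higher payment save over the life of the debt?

$369.12

Monthly rate r = 15.9%/12 = 1.325% = 0.01325.
At $430.84/mo: n = ⌈−ln(1 − rB₀/P)/ln(1+r)⌉ = 22 payments (last $423.58); total interest = total paid − $8,170.00 = $1,301.22.
At $580.84/mo: 16 payments (last $389.50); total interest $932.10.
Interest saved = $1,301.22 − $932.10 = $369.12.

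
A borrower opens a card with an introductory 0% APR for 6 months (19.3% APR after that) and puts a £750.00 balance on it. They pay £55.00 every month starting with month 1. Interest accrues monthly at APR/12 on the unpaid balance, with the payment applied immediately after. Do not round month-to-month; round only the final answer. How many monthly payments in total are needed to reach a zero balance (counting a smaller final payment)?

15 months

Promo months 1–6 at r₀ = 0%/12 = 0; months 7+ at r₁ = 19.3%/12 = 0.0160833.
After month 6 (no interest yet): B = £750.00 − 6·£55.00 = £420.00.
Then at r₁ with £55.00/mo: n₂ = −ln(1 − r₁·B/P)/ln(1+r₁) ≈ 8.21 → 9 more payments.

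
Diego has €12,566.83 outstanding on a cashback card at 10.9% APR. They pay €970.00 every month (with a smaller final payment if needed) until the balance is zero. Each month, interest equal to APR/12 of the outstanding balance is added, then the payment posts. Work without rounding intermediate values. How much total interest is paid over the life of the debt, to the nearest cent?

Monthly rate r = 10.9%/12 = 0.908333% = 0.00908333.
Payoff takes n = ⌈−ln(1 − rB₀/P)/ln(1+r)⌉ = ⌈13.846⌉ = 14 payments; the last is €821.12.
Total paid = 13·€970.00 + €821.12 = €13,431.12.
Total interest = total paid − principal = €13,431.12 − €12,566.83 = €864.29.

€864.29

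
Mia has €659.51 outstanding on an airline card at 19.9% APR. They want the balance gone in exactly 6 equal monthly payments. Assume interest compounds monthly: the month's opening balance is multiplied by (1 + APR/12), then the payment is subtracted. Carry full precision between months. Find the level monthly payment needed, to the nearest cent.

€116.39

Monthly rate r = 19.9%/12 = 1.65833% = 0.0165833.
Level-payment amortization: P = B₀·r / (1 − (1+r)^(−n)) = 659.51·0.0165833 / (1 − 1.01658^(−6)).
Denominator 1 − (1+r)^(−6) = 0.0939710214.
P = 10.9369 / 0.0939710214 ≈ 116.39.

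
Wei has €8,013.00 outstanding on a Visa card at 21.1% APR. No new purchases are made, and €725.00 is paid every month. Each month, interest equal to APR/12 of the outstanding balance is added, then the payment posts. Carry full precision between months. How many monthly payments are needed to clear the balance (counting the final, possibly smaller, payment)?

Monthly rate r = 21.1%/12 = 1.75833% = 0.0175833.
Recurrence: B ← B·(1+r) − €725.00.
Month 1: interest €140.90; balance after payment €7,428.90.
Month 2: interest €130.62; balance after payment €6,834.52.
Closed form: n = −ln(1 − rB₀/P)/ln(1+r) = −ln(0.80566)/ln(1.01758) ≈ 12.397, so the balance reaches zero during payment 13.

13 months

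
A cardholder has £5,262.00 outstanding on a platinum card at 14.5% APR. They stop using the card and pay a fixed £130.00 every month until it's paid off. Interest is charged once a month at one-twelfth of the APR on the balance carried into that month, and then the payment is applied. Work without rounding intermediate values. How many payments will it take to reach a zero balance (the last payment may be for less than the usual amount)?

Monthly rate r = 14.5%/12 = 1.20833% = 0.0120833.
Recurrence: B ← B·(1+r) − £130.00.
Month 1: interest £63.58; balance after payment £5,195.58.
Month 2: interest £62.78; balance after payment £5,128.36.
Closed form: n = −ln(1 − rB₀/P)/ln(1+r) = −ln(0.5109)/ln(1.01208) ≈ 55.914, so the balance reaches zero during payment 56.

56 payments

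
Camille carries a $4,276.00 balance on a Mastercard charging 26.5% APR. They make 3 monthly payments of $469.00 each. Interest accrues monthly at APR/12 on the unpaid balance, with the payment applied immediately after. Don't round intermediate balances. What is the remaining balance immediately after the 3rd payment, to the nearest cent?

$3,127.29

Monthly rate r = 26.5%/12 = 2.20833% = 0.0220833.
Each month: B ← B·(1+r) − $469.00.
Month 1: interest $94.43; balance after payment $3,901.43.
Month 2: interest $86.16; balance after payment $3,518.58.
Month 3: interest $77.70; balance after payment $3,127.29.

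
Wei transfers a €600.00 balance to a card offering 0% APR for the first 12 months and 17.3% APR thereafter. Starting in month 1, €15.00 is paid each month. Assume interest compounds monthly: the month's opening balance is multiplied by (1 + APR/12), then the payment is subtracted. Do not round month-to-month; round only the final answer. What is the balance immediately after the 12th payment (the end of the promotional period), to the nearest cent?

Promo months 1–12 at r₀ = 0%/12 = 0; months 13+ at r₁ = 17.3%/12 = 0.0144167.
After month 12 (no interest yet): B = €600.00 − 12·€15.00 = €420.00.

€420.00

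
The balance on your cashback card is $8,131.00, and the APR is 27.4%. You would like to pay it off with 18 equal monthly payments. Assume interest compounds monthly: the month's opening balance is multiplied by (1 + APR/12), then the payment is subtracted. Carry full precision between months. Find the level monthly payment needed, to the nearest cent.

Monthly rate r = 27.4%/12 = 2.28333% = 0.0228333.
Level-payment amortization: P = B₀·r / (1 − (1+r)^(−n)) = 8131.00·0.0228333 / (1 − 1.02283^(−18)).
Denominator 1 − (1+r)^(−18) = 0.333941634.
P = 185.658 / 0.333941634 ≈ 555.96.

$555.96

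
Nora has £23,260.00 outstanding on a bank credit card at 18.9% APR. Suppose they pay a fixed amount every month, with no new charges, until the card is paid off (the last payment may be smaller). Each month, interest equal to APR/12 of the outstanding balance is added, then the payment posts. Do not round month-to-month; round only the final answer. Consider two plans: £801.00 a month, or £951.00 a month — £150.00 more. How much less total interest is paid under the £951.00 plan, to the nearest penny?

£1,727.81

Monthly rate r = 18.9%/12 = 1.575% = 0.01575.
At £801.00/mo: n = ⌈−ln(1 − rB₀/P)/ln(1+r)⌉ = 40 payments (last £95.24); total interest = total paid − £23,260.00 = £8,074.24.
At £951.00/mo: 32 payments (last £125.43); total interest £6,346.43.
Interest saved = £8,074.24 − £6,346.43 = £1,727.81.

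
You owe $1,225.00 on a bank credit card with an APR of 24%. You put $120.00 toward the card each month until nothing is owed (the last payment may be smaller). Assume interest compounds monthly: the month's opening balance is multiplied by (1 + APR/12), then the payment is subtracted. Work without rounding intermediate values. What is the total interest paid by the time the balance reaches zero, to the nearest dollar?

Monthly rate r = 24%/12 = 2% = 0.02.
Payoff takes n = ⌈−ln(1 − rB₀/P)/ln(1+r)⌉ = ⌈11.532⌉ = 12 payments; the last is $64.15.
Total paid = 11·$120.00 + $64.15 = $1,384.15.
Total interest = total paid − principal = $1,384.15 − $1,225.00 = $159.15.

$159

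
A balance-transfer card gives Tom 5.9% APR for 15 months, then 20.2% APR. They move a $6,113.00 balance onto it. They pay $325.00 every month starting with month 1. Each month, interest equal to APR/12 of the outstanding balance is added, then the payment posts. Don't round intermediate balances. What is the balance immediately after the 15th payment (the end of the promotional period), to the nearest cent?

Promo months 1–15 at r₀ = 5.9%/12 = 0.00491667; months 16+ at r₁ = 20.2%/12 = 0.0168333.
After month 15: iterate B ← B·(1+r₀) − $325.00 for 15 months → $1,533.28.

$1,533.28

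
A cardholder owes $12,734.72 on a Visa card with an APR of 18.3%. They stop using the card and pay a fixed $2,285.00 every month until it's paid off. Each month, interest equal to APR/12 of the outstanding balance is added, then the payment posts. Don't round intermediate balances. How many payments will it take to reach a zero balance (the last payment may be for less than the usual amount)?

6 months

Monthly rate r = 18.3%/12 = 1.525% = 0.01525.
Recurrence: B ← B·(1+r) − $2,285.00.
Month 1: interest $194.20; balance after payment $10,643.92.
Month 2: interest $162.32; balance after payment $8,521.24.
Month 3: interest $129.95; balance after payment $6,366.19.
Month 4: interest $97.08; balance after payment $4,178.28.
Month 5: interest $63.72; balance after payment $1,957.00.
Month 6: interest $29.84; balance after payment $0.00.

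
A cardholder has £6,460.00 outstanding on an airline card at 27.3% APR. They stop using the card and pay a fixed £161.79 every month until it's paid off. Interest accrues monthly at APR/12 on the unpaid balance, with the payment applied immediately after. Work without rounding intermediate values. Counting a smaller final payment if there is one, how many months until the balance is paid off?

Monthly rate r = 27.3%/12 = 2.275% = 0.02275.
Recurrence: B ← B·(1+r) − £161.79.
Month 1: interest £146.97; balance after payment £6,445.18.
Month 2: interest £146.63; balance after payment £6,430.01.
Closed form: n = −ln(1 − rB₀/P)/ln(1+r) = −ln(0.091631)/ln(1.02275) ≈ 106.245, so the balance reaches zero during payment 107.

107 payments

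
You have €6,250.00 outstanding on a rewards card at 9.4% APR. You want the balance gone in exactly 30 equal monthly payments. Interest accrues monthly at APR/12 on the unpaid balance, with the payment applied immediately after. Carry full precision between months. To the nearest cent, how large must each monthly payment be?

€234.58

Monthly rate r = 9.4%/12 = 0.783333% = 0.00783333.
Level-payment amortization: P = B₀·r / (1 − (1+r)^(−n)) = 6250.00·0.00783333 / (1 − 1.00783^(−30)).
Denominator 1 − (1+r)^(−30) = 0.208704942.
P = 48.9583 / 0.208704942 ≈ 234.58.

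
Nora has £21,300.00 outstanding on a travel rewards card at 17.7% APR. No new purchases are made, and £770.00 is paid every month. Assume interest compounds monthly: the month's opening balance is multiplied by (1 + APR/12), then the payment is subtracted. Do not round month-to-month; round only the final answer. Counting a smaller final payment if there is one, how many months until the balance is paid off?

36 months

Monthly rate r = 17.7%/12 = 1.475% = 0.01475.
Recurrence: B ← B·(1+r) − £770.00.
Month 1: interest £314.18; balance after payment £20,844.17.
Month 2: interest £307.45; balance after payment £20,381.63.
Closed form: n = −ln(1 − rB₀/P)/ln(1+r) = −ln(0.59198)/ln(1.01475) ≈ 35.806, so the balance reaches zero during payment 36.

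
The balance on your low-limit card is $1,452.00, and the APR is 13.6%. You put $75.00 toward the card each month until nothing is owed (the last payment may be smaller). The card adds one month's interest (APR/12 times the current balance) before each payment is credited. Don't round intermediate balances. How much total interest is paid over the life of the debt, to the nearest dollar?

Monthly rate r = 13.6%/12 = 1.13333% = 0.0113333.
Payoff takes n = ⌈−ln(1 − rB₀/P)/ln(1+r)⌉ = ⌈21.980⌉ = 22 payments; the last is $73.53.
Total paid = 21·$75.00 + $73.53 = $1,648.53.
Total interest = total paid − principal = $1,648.53 − $1,452.00 = $196.53.

$197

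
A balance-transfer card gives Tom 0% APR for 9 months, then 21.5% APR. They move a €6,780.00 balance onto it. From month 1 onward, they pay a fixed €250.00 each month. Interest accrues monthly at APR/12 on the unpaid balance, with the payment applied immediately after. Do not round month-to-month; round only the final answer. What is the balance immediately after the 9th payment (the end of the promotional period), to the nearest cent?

€4,530.00

Promo months 1–9 at r₀ = 0%/12 = 0; months 10+ at r₁ = 21.5%/12 = 0.0179167.
After month 9 (no interest yet): B = €6,780.00 − 9·€250.00 = €4,530.00.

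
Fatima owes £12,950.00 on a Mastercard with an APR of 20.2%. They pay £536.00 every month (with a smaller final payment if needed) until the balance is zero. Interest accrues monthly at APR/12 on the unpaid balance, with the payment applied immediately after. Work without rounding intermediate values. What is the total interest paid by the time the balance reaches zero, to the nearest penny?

£3,813.52

Monthly rate r = 20.2%/12 = 1.68333% = 0.0168333.
Payoff takes n = ⌈−ln(1 − rB₀/P)/ln(1+r)⌉ = ⌈31.274⌉ = 32 payments; the last is £147.52.
Total paid = 31·£536.00 + £147.52 = £16,763.52.
Total interest = total paid − principal = £16,763.52 − £12,950.00 = £3,813.52.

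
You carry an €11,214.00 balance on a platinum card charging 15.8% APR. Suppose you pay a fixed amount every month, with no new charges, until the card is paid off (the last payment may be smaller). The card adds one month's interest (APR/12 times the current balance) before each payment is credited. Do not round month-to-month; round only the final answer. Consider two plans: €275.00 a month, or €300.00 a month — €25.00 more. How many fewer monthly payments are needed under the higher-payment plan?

7 fewer payments

Monthly rate r = 15.8%/12 = 1.31667% = 0.0131667.
At €275.00/mo: n = ⌈−ln(1 − rB₀/P)/ln(1+r)⌉ = 59 payments (last €234.78); total interest = total paid − €11,214.00 = €4,970.78.
At €300.00/mo: 52 payments (last €240.91); total interest €4,326.91.
Payments saved = 59 − 52 = 7.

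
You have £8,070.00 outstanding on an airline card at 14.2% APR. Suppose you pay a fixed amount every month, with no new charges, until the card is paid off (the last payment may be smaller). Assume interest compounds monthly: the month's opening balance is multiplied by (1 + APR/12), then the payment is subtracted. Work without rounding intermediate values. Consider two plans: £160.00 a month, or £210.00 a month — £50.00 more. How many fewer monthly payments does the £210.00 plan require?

Monthly rate r = 14.2%/12 = 1.18333% = 0.0118333.
At £160.00/mo: n = ⌈−ln(1 − rB₀/P)/ln(1+r)⌉ = 78 payments (last £35.71); total interest = total paid − £8,070.00 = £4,285.71.
At £210.00/mo: 52 payments (last £116.91); total interest £2,756.91.
Payments saved = 78 − 52 = 26.

26 fewer payments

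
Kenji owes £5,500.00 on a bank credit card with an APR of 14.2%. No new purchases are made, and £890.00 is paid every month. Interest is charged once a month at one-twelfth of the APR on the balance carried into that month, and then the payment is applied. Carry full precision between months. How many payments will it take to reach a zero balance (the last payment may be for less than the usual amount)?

Monthly rate r = 14.2%/12 = 1.18333% = 0.0118333.
Recurrence: B ← B·(1+r) − £890.00.
Month 1: interest £65.08; balance after payment £4,675.08.
Month 2: interest £55.32; balance after payment £3,840.41.
Closed form: n = −ln(1 − rB₀/P)/ln(1+r) = −ln(0.92687)/ln(1.01183) ≈ 6.455, so the balance reaches zero during payment 7.

7 months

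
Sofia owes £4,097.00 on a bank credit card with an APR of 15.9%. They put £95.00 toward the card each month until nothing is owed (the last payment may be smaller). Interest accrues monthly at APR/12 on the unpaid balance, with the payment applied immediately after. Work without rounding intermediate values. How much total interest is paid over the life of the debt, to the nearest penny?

£2,018.19

Monthly rate r = 15.9%/12 = 1.325% = 0.01325.
Payoff takes n = ⌈−ln(1 − rB₀/P)/ln(1+r)⌉ = ⌈64.369⌉ = 65 payments; the last is £35.19.
Total paid = 64·£95.00 + £35.19 = £6,115.19.
Total interest = total paid − principal = £6,115.19 − £4,097.00 = £2,018.19.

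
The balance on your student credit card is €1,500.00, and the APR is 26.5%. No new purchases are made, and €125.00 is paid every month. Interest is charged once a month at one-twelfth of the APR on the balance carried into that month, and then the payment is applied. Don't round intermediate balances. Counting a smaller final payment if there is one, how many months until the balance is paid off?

Monthly rate r = 26.5%/12 = 2.20833% = 0.0220833.
Recurrence: B ← B·(1+r) − €125.00.
Month 1: interest €33.12; balance after payment €1,408.12.
Month 2: interest €31.10; balance after payment €1,314.22.
Closed form: n = −ln(1 − rB₀/P)/ln(1+r) = −ln(0.735)/ln(1.02208) ≈ 14.095, so the balance reaches zero during payment 15.

15 months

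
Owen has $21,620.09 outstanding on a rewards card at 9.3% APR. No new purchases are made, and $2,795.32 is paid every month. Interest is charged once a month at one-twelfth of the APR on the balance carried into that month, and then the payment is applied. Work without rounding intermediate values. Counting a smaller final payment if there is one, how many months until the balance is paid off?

Monthly rate r = 9.3%/12 = 0.775% = 0.00775.
Recurrence: B ← B·(1+r) − $2,795.32.
Month 1: interest $167.56; balance after payment $18,992.33.
Month 2: interest $147.19; balance after payment $16,344.20.
Closed form: n = −ln(1 − rB₀/P)/ln(1+r) = −ln(0.94006)/ln(1.00775) ≈ 8.007, so the balance reaches zero during payment 9.

9 payments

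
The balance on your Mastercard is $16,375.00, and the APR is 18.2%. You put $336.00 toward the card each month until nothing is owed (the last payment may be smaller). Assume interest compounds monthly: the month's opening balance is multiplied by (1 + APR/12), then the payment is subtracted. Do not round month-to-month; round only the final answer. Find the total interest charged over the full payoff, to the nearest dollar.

$13,621

Monthly rate r = 18.2%/12 = 1.51667% = 0.0151667.
Payoff takes n = ⌈−ln(1 − rB₀/P)/ln(1+r)⌉ = ⌈89.273⌉ = 90 payments; the last is $92.19.
Total paid = 89·$336.00 + $92.19 = $29,996.19.
Total interest = total paid − principal = $29,996.19 − $16,375.00 = $13,621.19.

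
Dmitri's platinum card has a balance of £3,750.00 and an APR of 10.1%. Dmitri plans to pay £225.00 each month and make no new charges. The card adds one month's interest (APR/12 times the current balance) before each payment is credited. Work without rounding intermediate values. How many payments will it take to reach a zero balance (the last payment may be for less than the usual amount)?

Monthly rate r = 10.1%/12 = 0.841667% = 0.00841667.
Recurrence: B ← B·(1+r) − £225.00.
Month 1: interest £31.56; balance after payment £3,556.56.
Month 2: interest £29.93; balance after payment £3,361.50.
Closed form: n = −ln(1 − rB₀/P)/ln(1+r) = −ln(0.85972)/ln(1.00842) ≈ 18.033, so the balance reaches zero during payment 19.

19 months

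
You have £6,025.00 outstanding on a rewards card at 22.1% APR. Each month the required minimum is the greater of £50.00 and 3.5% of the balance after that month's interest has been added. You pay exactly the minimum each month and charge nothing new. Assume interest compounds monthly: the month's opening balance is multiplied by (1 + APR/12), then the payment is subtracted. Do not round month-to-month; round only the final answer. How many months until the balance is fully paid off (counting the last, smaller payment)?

124 months

Monthly rate r = 22.1%/12 = 1.84167% = 0.0184167.
While 3.5% of the post-interest balance exceeds £50.00, each month B ← (B·(1+r))·(1 − 0.035), i.e. B shrinks by the factor (1+r)·0.965 = 0.98277.
This holds for months 1–84. Entering month 85 the balance is £1,399.57; 3.5% of the post-interest balance is now below £50.00, so the flat £50.00 minimum applies from here.
From month 85 a fixed £50.00 at rate r clears £1,399.57 in 40 more payments. Total: 84 + 40 = 124 months.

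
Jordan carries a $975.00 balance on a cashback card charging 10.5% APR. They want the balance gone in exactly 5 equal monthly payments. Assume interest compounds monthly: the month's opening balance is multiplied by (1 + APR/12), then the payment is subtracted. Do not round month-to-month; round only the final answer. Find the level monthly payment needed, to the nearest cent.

$200.15

Monthly rate r = 10.5%/12 = 0.875% = 0.00875.
Level-payment amortization: P = B₀·r / (1 − (1+r)^(−n)) = 975.00·0.00875 / (1 − 1.00875^(−5)).
Denominator 1 − (1+r)^(−5) = 0.0426246058.
P = 8.53125 / 0.0426246058 ≈ 200.15.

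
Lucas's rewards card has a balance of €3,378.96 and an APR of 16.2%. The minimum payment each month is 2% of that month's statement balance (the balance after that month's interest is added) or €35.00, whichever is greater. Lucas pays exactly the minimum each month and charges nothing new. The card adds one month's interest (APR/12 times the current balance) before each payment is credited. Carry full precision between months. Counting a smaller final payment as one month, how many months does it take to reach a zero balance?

Monthly rate r = 16.2%/12 = 1.35% = 0.0135.
While 2% of the post-interest balance exceeds €35.00, each month B ← (B·(1+r))·(1 − 0.02), i.e. B shrinks by the factor (1+r)·0.98 = 0.99323.
This holds for months 1–99. Entering month 100 the balance is €1,724.71; 2% of the post-interest balance is now below €35.00, so the flat €35.00 minimum applies from here.
From month 100 a fixed €35.00 at rate r clears €1,724.71 in 82 more payments. Total: 99 + 82 = 181 months.

181 months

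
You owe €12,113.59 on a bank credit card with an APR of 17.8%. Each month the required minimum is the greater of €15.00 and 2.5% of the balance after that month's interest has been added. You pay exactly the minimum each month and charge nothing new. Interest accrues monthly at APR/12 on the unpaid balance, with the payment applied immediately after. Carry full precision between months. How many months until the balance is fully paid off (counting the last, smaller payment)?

345 months

Monthly rate r = 17.8%/12 = 1.48333% = 0.0148333.
While 2.5% of the post-interest balance exceeds €15.00, each month B ← (B·(1+r))·(1 − 0.025), i.e. B shrinks by the factor (1+r)·0.975 = 0.98946.
This holds for months 1–286. Entering month 287 the balance is €585.44; 2.5% of the post-interest balance is now below €15.00, so the flat €15.00 minimum applies from here.
From month 287 a fixed €15.00 at rate r clears €585.44 in 59 more payments. Total: 286 + 59 = 345 months.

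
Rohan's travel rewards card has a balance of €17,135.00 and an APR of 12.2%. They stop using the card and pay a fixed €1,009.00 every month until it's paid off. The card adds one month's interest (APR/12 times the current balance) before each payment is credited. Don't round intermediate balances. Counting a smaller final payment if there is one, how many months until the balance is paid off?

19 payments

Monthly rate r = 12.2%/12 = 1.01667% = 0.0101667.
Recurrence: B ← B·(1+r) − €1,009.00.
Month 1: interest €174.21; balance after payment €16,300.21.
Month 2: interest €165.72; balance after payment €15,456.92.
Closed form: n = −ln(1 − rB₀/P)/ln(1+r) = −ln(0.82735)/ln(1.01017) ≈ 18.737, so the balance reaches zero during payment 19.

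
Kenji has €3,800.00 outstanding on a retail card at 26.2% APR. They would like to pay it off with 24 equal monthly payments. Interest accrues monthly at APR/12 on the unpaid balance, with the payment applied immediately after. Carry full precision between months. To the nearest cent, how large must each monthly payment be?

€205.11

Monthly rate r = 26.2%/12 = 2.18333% = 0.0218333.
Level-payment amortization: P = B₀·r / (1 − (1+r)^(−n)) = 3800.00·0.0218333 / (1 − 1.02183^(−24)).
Denominator 1 − (1+r)^(−24) = 0.404504585.
P = 82.9667 / 0.404504585 ≈ 205.11.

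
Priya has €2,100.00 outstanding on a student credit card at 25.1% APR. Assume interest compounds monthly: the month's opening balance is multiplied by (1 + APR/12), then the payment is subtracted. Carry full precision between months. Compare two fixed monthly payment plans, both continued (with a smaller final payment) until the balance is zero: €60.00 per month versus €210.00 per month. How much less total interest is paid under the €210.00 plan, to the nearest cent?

€1,436.53

Monthly rate r = 25.1%/12 = 2.09167% = 0.0209167.
At €60.00/mo: n = ⌈−ln(1 − rB₀/P)/ln(1+r)⌉ = 64 payments (last €37.60); total interest = total paid − €2,100.00 = €1,717.60.
At €210.00/mo: 12 payments (last €71.07); total interest €281.07.
Interest saved = €1,717.60 − €281.07 = €1,436.53.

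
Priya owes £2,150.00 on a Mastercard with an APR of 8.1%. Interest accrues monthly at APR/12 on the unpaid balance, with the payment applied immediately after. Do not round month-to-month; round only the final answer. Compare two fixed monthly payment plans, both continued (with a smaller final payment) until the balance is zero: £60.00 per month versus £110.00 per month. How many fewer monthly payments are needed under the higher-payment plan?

Monthly rate r = 8.1%/12 = 0.675% = 0.00675.
At £60.00/mo: n = ⌈−ln(1 − rB₀/P)/ln(1+r)⌉ = 42 payments (last £9.72); total interest = total paid − £2,150.00 = £319.72.
At £110.00/mo: 22 payments (last £3.47); total interest £163.47.
Payments saved = 42 − 22 = 20.

20 fewer payments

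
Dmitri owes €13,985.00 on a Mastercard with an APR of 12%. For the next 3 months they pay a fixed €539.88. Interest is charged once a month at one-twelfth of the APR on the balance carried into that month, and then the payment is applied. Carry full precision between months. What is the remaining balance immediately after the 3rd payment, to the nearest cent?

Monthly rate r = 12%/12 = 1% = 0.01.
Each month: B ← B·(1+r) − €539.88.
Month 1: interest €139.85; balance after payment €13,584.97.
Month 2: interest €135.85; balance after payment €13,180.94.
Month 3: interest €131.81; balance after payment €12,772.87.

€12,772.87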